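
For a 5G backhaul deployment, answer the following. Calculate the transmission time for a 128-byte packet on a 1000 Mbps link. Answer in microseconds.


Given: packet = 128 bytes, bandwidth = 1000 Mbps
Packet in bits = 128 * 8 = 1024 bits
Bandwidth = 1000 * 10^6 = 1000000000 bps
Time = 1024 / 1000000000 seconds
Time in us = 1024 * 10^6 / 1000000000 = 1.024

1.024


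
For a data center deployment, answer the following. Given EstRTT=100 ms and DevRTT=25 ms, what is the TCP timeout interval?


Given: EstRTT = 100 ms, DevRTT = 25 ms
Timeout = EstRTT + 4 * DevRTT
4 * DevRTT = 4 * 25 = 100
Timeout = 100 + 100 = 200 ms

200


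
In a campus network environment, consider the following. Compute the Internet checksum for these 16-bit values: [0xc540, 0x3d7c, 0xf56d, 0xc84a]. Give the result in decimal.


Given words: [0xc540, 0x3d7c, 0xf56d, 0xc84a]
Step 1: Sum all words
Raw sum = 50496 + 15740 + 62829 + 51274 = 180339
Step 2: Fold carry: (49267 + 2) = 49269
One's complement = ~49269 & 0xFFFF = 16266

16266


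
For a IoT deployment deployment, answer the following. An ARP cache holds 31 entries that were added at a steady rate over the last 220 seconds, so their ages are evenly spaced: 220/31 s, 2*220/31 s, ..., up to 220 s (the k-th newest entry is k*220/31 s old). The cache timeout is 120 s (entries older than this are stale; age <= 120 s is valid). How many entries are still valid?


Ages are k * 220/31 s for k = 1..31 (spacing = 7.0968 s).
Entry k is valid iff k * 220/31 <= 120 iff k <= 31 * 120 / 220 = 16.9091
n_valid = floor(16.9091) = 16
(n_stale = 31 - 16 = 15)

16


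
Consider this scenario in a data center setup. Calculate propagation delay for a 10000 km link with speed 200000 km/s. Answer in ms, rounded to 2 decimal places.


Given: distance = 10000 km, speed = 200000 km/s
Delay = distance / speed = 10000 / 200000 seconds
Delay in ms = 10000 * 1000 / 200000
Delay = 50.0000 ms
Rounded to 2 dp = 50.00 ms

50.00


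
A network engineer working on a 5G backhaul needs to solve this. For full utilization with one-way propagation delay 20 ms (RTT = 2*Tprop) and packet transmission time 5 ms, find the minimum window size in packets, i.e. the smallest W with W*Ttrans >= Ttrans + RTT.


Given: Ttrans = 5 ms, RTT = 40 ms (= 2 * Tprop, Tprop = 20 ms)
Time until first ACK returns = Ttrans + RTT = 5 + 40 = 45 ms
Need W * Ttrans >= Ttrans + RTT  ->  W >= (Ttrans + RTT) / Ttrans
(Ttrans + RTT) / Ttrans = 45 / 5 = 9
W_min = ceil(9) = 9

9


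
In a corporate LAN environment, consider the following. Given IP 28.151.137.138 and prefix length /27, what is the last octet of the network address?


Given: IP = 28.151.137.138, prefix = /27
Subnet mask = 255.255.255.224
Last octet of IP: 138
Last octet of mask: 224
Network last octet = 138 AND 224 = 128

128


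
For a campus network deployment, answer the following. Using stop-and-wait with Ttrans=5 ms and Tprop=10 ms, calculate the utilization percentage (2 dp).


Given: Ttrans = 5 ms, Tprop = 10 ms
RTT = 2 * Tprop = 2 * 10 = 20 ms
U = Ttrans / (Ttrans + RTT)
U = 5 / (5 + 20)
U = 5 / 25 = 0.2
U% = 20.00%

20.00


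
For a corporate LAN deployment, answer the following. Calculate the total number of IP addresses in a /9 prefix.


Given: CIDR prefix /9
Host bits = 32 - 9 = 23
Total addresses = 2^23 = 8388608

8388608


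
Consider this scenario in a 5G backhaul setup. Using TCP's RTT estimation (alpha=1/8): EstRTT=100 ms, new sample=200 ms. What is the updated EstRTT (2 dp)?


Given: EstRTT = 100 ms, SampleRTT = 200 ms, alpha = 1/8
New EstRTT = (1 - alpha) * EstRTT + alpha * SampleRTT
(7/8) * 100 = 87.5
(1/8) * 200 = 25
New EstRTT = 87.5 + 25 = 112.5 ms -> 112.50 ms (2 dp)

112.50


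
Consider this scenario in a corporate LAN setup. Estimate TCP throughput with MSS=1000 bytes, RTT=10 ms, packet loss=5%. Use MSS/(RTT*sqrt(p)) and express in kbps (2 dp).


Given: MSS = 1000 bytes, RTT = 10 ms, loss = 5%
RTT in seconds = 10 / 1000 = 0.01
Loss rate = 5% = 0.05
sqrt(loss) = sqrt(0.05) = 0.223606797750
Throughput (bytes/s) = 1000 / (0.01 * 0.223606797750) = 447213.5955
Throughput (kbps) = 447213.5955 * 8 / 1000 = 3577.708764 -> 3577.71 kbps (2 dp)

3577.71


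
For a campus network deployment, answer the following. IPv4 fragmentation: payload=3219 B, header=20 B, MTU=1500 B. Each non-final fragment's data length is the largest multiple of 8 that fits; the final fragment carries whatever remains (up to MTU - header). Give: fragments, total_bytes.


Max data per non-final fragment = floor((MTU - header)/8)*8 = floor((1500 - 20)/8)*8 = floor(1480/8)*8 = 1480 B
Final fragment needs no 8-byte alignment: it can carry up to MTU - header = 1480 B
Non-final fragments needed = ceil((payload - 1480) / 1480) = ceil(1739/1480) = ceil(1.1750) = 2
Number of fragments = 2 + 1 = 3
Fragment sizes (data): 2 * 1480 B + 259 B (last, 259 <= 1480 OK)
Total bytes sent = payload + n_frags * header = 3219 + 3*20 = 3219 + 60 = 3279 B

3, 3279


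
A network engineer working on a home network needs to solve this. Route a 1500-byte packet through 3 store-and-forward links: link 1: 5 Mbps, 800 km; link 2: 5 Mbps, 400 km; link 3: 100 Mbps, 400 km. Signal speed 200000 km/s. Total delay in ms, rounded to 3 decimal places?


Packet = 1500 bytes = 12000 bits. Store-and-forward: sum (t_trans + t_prop) per link.
Link 1: t_trans = 12000/(5*10^6) s = 2.4000 ms; t_prop = 800/200000 s = 4.0000 ms; subtotal = 6.4000 ms
Link 2: t_trans = 12000/(5*10^6) s = 2.4000 ms; t_prop = 400/200000 s = 2.0000 ms; subtotal = 4.4000 ms
Link 3: t_trans = 12000/(100*10^6) s = 0.1200 ms; t_prop = 400/200000 s = 2.0000 ms; subtotal = 2.1200 ms
End-to-end = 6.4000 + 4.4000 + 2.1200 = 12.9200 ms -> 12.920 ms (3 dp)

12.920


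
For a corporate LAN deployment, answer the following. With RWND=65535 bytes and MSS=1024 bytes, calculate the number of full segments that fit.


Given: RWND = 65535 bytes, MSS = 1024 bytes
Full segments = floor(RWND / MSS)
Full segments = floor(65535 / 1024)
Full segments = floor(63.999) = 63

63


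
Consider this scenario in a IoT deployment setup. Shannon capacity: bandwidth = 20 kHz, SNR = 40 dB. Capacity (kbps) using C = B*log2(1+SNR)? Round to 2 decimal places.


Given: B = 20 kHz, SNR = 40 dB
SNR linear = 10^(40/10) = 10000
1 + SNR = 10001
log2(10001) = 13.2878566418
C = 20 * 1000 * 13.2878566418 = 265757.1328 bps
C = 265.757133 kbps -> 265.76 kbps (2 dp)

265.76


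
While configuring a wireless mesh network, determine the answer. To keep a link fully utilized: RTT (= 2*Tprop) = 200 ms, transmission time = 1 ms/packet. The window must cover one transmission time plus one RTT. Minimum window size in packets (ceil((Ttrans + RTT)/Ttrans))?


Given: Ttrans = 1 ms, RTT = 200 ms (= 2 * Tprop, Tprop = 100 ms)
Time until first ACK returns = Ttrans + RTT = 1 + 200 = 201 ms
Need W * Ttrans >= Ttrans + RTT  ->  W >= (Ttrans + RTT) / Ttrans
(Ttrans + RTT) / Ttrans = 201 / 1 = 201
W_min = ceil(201) = 201

201


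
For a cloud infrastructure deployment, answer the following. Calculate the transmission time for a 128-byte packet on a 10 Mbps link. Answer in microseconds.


Given: packet = 128 bytes, bandwidth = 10 Mbps
Packet in bits = 128 * 8 = 1024 bits
Bandwidth = 10 * 10^6 = 10000000 bps
Time = 1024 / 10000000 seconds
Time in us = 1024 * 10^6 / 10000000 = 102.4

102.4


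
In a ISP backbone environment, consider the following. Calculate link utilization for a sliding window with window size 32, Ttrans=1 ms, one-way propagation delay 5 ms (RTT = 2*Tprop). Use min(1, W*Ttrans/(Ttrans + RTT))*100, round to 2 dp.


Given: W = 32, Ttrans = 1 ms, RTT = 10 ms (= 2 * Tprop, Tprop = 5 ms)
Cycle time = Ttrans + RTT = 1 + 10 = 11 ms (first packet sent until its ACK returns)
W * Ttrans = 32 * 1 = 32 ms of sending per cycle
W * Ttrans / (Ttrans + RTT) = 32 / 11 = 2.909091
U = min(1, 2.909091) = 1.000000
U% = 100.00%

100.00


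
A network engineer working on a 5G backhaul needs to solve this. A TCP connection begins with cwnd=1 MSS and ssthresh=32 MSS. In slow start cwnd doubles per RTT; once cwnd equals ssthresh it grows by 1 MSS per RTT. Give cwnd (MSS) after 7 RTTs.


RTT 0: cwnd = 1 MSS (initial)
RTT 1: cwnd = 2 MSS (slow start, doubled)
RTT 2: cwnd = 4 MSS (slow start, doubled)
RTT 3: cwnd = 8 MSS (slow start, doubled)
RTT 4: cwnd = 16 MSS (slow start, doubled)
RTT 5: cwnd = 32 MSS (slow start, doubled)
RTT 6: cwnd = 33 MSS (congestion avoidance, +1)
RTT 7: cwnd = 34 MSS (congestion avoidance, +1)

34


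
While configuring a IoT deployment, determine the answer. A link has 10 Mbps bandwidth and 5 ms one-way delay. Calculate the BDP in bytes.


Given: bandwidth = 10 Mbps, delay = 5 ms
BDP in bits = 10 * 10^6 * 5 / 1000
BDP in bits = 50000
BDP in bytes = 50000 / 8 = 6250

6250


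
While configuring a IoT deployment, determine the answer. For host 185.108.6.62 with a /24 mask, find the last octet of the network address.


Given: IP = 185.108.6.62, prefix = /24
Subnet mask = 255.255.255.0
Last octet of IP: 62
Last octet of mask: 0
Network last octet = 62 AND 0 = 0

0


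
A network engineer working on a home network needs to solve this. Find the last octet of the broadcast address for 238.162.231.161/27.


Given: IP = 238.162.231.161, prefix = /27
Host bits = 32 - 27 = 5
Network last octet = 161 AND mask = 160
Host part size = 2^5 - 1 = 31
Broadcast last octet = 160 OR 31 = 191

191


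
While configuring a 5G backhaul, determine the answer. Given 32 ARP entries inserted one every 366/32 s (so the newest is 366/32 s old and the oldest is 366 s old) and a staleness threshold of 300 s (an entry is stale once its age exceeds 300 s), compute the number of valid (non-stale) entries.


Ages are k * 366/32 s for k = 1..32 (spacing = 11.4375 s).
Entry k is valid iff k * 366/32 <= 300 iff k <= 32 * 300 / 366 = 26.2295
n_valid = floor(26.2295) = 26
(n_stale = 32 - 26 = 6)

26


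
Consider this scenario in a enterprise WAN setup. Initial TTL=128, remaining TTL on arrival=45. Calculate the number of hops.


Given: initial TTL = 128, received TTL = 45
Hops = initial TTL - received TTL
Hops = 128 - 45 = 83

83


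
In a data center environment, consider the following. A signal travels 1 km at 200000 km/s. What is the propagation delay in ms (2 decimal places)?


Given: distance = 1 km, speed = 200000 km/s
Delay = distance / speed = 1 / 200000 seconds
Delay in ms = 1 * 1000 / 200000
Delay = 0.0050 ms
Rounded to 2 dp = 0.01 ms

0.01


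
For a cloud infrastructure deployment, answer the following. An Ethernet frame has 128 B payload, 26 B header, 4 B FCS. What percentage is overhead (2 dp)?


Given: payload = 128 B, header = 26 B, trailer = 4 B
Overhead bytes = header + trailer = 26 + 4 = 30
Total frame = payload + overhead = 128 + 30 = 158
Overhead % = 30 / 158 * 100 = 18.9873% -> 18.99% (2 dp)

18.99


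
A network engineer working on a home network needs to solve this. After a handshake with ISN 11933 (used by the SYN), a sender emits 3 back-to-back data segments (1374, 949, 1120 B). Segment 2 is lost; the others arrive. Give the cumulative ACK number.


SYN uses sequence number 11933; first data byte = ISN + 1 = 11934.
Segment 1: SEQ = 11934, len = 1374 B, covers [11934, 13307]
Segment 2: SEQ = 13308, len = 949 B, covers [13308, 14256] [LOST]
Segment 3: SEQ = 14257, len = 1120 B, covers [14257, 15376]
In-order data received: bytes [11934, 13307] (segments 1..1).
Segment 2 missing -> gap begins at byte 13308; later segments buffered out of order.
Cumulative ACK = next expected in-order byte = 11934 + 1374 = 13308

13308


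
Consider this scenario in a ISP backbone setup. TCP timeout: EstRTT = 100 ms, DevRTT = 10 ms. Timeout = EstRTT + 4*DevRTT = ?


Given: EstRTT = 100 ms, DevRTT = 10 ms
Timeout = EstRTT + 4 * DevRTT
4 * DevRTT = 4 * 10 = 40
Timeout = 100 + 40 = 140 ms

140


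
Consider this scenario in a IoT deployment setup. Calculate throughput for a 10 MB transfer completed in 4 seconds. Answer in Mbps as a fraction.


Given: file = 10 MB, time = 4 s
File in Mb = 10 * 8 = 80 Mb
Throughput = 80 / 4 Mbps
Throughput = 20 Mbps

20


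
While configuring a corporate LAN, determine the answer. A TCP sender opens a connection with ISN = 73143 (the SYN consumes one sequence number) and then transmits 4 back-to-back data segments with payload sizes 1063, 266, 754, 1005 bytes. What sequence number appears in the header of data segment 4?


The SYN occupies sequence number ISN = 73143, so the first data byte is ISN + 1 = 73144.
SEQ of data segment i = (ISN + 1) + sum of payload sizes of segments 1..i-1.
Segment 1: SEQ = 73144, payload = 1063 bytes
Segment 2: SEQ = 74207, payload = 266 bytes
Segment 3: SEQ = 74473, payload = 754 bytes
Segment 4: SEQ = 75227, payload = 1005 bytes
SEQ of segment 4 = 73144 + 1063 + 266 + 754 = 75227

75227


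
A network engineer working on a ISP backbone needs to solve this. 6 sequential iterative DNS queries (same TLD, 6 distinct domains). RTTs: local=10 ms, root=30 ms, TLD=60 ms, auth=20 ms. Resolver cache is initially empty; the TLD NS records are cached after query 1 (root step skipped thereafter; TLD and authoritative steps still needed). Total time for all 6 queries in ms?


Lookup 1 (cold cache): local + root + TLD + auth = 10 + 30 + 60 + 20 = 120 ms
Lookups 2..6 (TLD NS cached -> skip root; new domain -> still ask TLD and auth): local + TLD + auth = 10 + 60 + 20 = 90 ms each
Remaining 5 lookups: 5 * 90 = 450 ms
Total = 120 + 450 = 570 ms

570


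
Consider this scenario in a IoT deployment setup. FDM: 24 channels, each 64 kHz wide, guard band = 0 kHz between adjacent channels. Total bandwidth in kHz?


Given: 24 channels, 64 kHz each, guard = 0 kHz
Channel bandwidth = 24 * 64 = 1536 kHz
Guard bands = 23 gaps * 0 kHz = 0 kHz
Total = 1536 + 0 = 1536 kHz

1536


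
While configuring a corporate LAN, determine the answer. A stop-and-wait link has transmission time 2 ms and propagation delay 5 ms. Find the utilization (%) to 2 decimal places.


Given: Ttrans = 2 ms, Tprop = 5 ms
RTT = 2 * Tprop = 2 * 5 = 10 ms
U = Ttrans / (Ttrans + RTT)
U = 2 / (2 + 10)
U = 2 / 12 = 0.166667
U% = 16.67%

16.67


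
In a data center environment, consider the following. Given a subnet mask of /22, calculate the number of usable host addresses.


Given: subnet mask /22
Host bits = 32 - 22 = 10
Total addresses = 2^10 = 1024
Usable hosts = 1024 - 2 (network + broadcast) = 1022

1022


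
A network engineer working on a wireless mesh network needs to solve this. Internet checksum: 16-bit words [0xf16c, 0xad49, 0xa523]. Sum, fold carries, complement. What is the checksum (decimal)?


Given words: [0xf16c, 0xad49, 0xa523]
Step 1: Sum all words
Raw sum = 61804 + 44361 + 42275 = 148440
Step 2: Fold carry: (17368 + 2) = 17370
One's complement = ~17370 & 0xFFFF = 48165

48165


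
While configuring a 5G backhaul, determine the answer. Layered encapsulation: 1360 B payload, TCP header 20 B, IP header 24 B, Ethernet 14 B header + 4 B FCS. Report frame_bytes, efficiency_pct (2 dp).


TCP segment = 1360 + 20 = 1380 B
IP packet = 1380 + 24 = 1404 B
Ethernet frame = 1404 + 14 + 4 = 1422 B
Efficiency = app / frame = 1360 / 1422 = 0.956399 = 95.6399% -> 95.64% (2 dp)

1422, 95.64


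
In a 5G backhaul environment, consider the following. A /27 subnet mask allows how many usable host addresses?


Given: subnet mask /27
Host bits = 32 - 27 = 5
Total addresses = 2^5 = 32
Usable hosts = 32 - 2 (network + broadcast) = 30

30


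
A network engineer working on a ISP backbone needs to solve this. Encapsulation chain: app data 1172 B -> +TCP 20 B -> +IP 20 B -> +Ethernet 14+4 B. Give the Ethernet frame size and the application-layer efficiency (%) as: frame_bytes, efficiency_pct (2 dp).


TCP segment = 1172 + 20 = 1192 B
IP packet = 1192 + 20 = 1212 B
Ethernet frame = 1212 + 14 + 4 = 1230 B
Efficiency = app / frame = 1172 / 1230 = 0.952846 = 95.2846% -> 95.28% (2 dp)

1230, 95.28


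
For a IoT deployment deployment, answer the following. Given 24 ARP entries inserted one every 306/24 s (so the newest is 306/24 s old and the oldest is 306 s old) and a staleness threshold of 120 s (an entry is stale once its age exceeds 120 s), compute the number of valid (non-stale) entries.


Ages are k * 306/24 s for k = 1..24 (spacing = 12.7500 s).
Entry k is valid iff k * 306/24 <= 120 iff k <= 24 * 120 / 306 = 9.4118
n_valid = floor(9.4118) = 9
(n_stale = 24 - 9 = 15)

9


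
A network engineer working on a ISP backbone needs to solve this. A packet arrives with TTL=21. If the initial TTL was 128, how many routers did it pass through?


Given: initial TTL = 128, received TTL = 21
Hops = initial TTL - received TTL
Hops = 128 - 21 = 107

107


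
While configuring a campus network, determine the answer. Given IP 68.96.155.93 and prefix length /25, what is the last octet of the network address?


Given: IP = 68.96.155.93, prefix = /25
Subnet mask = 255.255.255.128
Last octet of IP: 93
Last octet of mask: 128
Network last octet = 93 AND 128 = 0

0


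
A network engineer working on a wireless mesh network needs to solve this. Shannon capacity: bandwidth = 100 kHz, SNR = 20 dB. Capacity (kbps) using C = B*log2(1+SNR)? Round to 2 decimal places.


Given: B = 100 kHz, SNR = 20 dB
SNR linear = 10^(20/10) = 100
1 + SNR = 101
log2(101) = 6.6582114828
C = 100 * 1000 * 6.6582114828 = 665821.1483 bps
C = 665.821148 kbps -> 665.82 kbps (2 dp)

665.82


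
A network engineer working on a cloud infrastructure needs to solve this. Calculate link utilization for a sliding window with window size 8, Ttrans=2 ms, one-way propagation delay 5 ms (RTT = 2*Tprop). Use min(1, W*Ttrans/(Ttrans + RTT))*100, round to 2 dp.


Given: W = 8, Ttrans = 2 ms, RTT = 10 ms (= 2 * Tprop, Tprop = 5 ms)
Cycle time = Ttrans + RTT = 2 + 10 = 12 ms (first packet sent until its ACK returns)
W * Ttrans = 8 * 2 = 16 ms of sending per cycle
W * Ttrans / (Ttrans + RTT) = 16 / 12 = 1.333333
U = min(1, 1.333333) = 1.000000
U% = 100.00%

100.00


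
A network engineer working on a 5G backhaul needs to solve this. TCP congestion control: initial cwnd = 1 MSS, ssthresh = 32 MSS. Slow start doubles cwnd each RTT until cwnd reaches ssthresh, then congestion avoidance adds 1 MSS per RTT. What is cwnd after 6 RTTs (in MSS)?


RTT 0: cwnd = 1 MSS (initial)
RTT 1: cwnd = 2 MSS (slow start, doubled)
RTT 2: cwnd = 4 MSS (slow start, doubled)
RTT 3: cwnd = 8 MSS (slow start, doubled)
RTT 4: cwnd = 16 MSS (slow start, doubled)
RTT 5: cwnd = 32 MSS (slow start, doubled)
RTT 6: cwnd = 33 MSS (congestion avoidance, +1)

33


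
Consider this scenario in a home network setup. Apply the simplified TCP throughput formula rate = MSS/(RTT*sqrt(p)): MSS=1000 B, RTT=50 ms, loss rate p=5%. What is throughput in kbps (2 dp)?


Given: MSS = 1000 bytes, RTT = 50 ms, loss = 5%
RTT in seconds = 50 / 1000 = 0.05
Loss rate = 5% = 0.05
sqrt(loss) = sqrt(0.05) = 0.223606797750
Throughput (bytes/s) = 1000 / (0.05 * 0.223606797750) = 89442.7191
Throughput (kbps) = 89442.7191 * 8 / 1000 = 715.541753 -> 715.54 kbps (2 dp)

715.54


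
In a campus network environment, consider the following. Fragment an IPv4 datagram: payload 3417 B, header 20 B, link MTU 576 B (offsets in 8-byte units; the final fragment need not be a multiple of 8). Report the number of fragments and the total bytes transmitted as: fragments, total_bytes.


Max data per non-final fragment = floor((MTU - header)/8)*8 = floor((576 - 20)/8)*8 = floor(556/8)*8 = 552 B
Final fragment needs no 8-byte alignment: it can carry up to MTU - header = 556 B
Non-final fragments needed = ceil((payload - 556) / 552) = ceil(2861/552) = ceil(5.1830) = 6
Number of fragments = 6 + 1 = 7
Fragment sizes (data): 6 * 552 B + 105 B (last, 105 <= 556 OK)
Total bytes sent = payload + n_frags * header = 3417 + 7*20 = 3417 + 140 = 3557 B

7, 3557


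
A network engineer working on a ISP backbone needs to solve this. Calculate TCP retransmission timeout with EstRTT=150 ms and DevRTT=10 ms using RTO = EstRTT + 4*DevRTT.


Given: EstRTT = 150 ms, DevRTT = 10 ms
Timeout = EstRTT + 4 * DevRTT
4 * DevRTT = 4 * 10 = 40
Timeout = 150 + 40 = 190 ms

190


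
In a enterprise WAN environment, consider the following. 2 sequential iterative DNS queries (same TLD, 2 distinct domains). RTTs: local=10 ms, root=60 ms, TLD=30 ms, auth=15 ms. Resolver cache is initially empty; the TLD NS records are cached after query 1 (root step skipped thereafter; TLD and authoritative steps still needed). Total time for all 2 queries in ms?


Lookup 1 (cold cache): local + root + TLD + auth = 10 + 60 + 30 + 15 = 115 ms
Lookups 2..2 (TLD NS cached -> skip root; new domain -> still ask TLD and auth): local + TLD + auth = 10 + 30 + 15 = 55 ms each
Remaining 1 lookups: 1 * 55 = 55 ms
Total = 115 + 55 = 170 ms

170


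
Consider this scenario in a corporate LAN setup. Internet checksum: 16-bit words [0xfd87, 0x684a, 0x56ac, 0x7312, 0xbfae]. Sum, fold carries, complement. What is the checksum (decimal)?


Given words: [0xfd87, 0x684a, 0x56ac, 0x7312, 0xbfae]
Step 1: Sum all words
Raw sum = 64903 + 26698 + 22188 + 29458 + 49070 = 192317
Step 2: Fold carry: (61245 + 2) = 61247
One's complement = ~61247 & 0xFFFF = 4288

4288


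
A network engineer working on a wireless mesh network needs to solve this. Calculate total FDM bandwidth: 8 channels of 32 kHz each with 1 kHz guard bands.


Given: 8 channels, 32 kHz each, guard = 1 kHz
Channel bandwidth = 8 * 32 = 256 kHz
Guard bands = 7 gaps * 1 kHz = 7 kHz
Total = 256 + 7 = 263 kHz

263


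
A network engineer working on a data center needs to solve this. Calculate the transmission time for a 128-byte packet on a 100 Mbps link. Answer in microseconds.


Given: packet = 128 bytes, bandwidth = 100 Mbps
Packet in bits = 128 * 8 = 1024 bits
Bandwidth = 100 * 10^6 = 100000000 bps
Time = 1024 / 100000000 seconds
Time in us = 1024 * 10^6 / 100000000 = 10.24

10.24


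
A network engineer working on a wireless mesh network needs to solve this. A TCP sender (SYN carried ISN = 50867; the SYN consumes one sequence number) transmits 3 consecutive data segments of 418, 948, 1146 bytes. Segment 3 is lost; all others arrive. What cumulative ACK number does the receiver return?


SYN uses sequence number 50867; first data byte = ISN + 1 = 50868.
Segment 1: SEQ = 50868, len = 418 B, covers [50868, 51285]
Segment 2: SEQ = 51286, len = 948 B, covers [51286, 52233]
Segment 3: SEQ = 52234, len = 1146 B, covers [52234, 53379] [LOST]
In-order data received: bytes [50868, 52233] (segments 1..2).
Segment 3 missing -> gap begins at byte 52234.
Cumulative ACK = next expected in-order byte = 50868 + 418 + 948 = 52234

52234


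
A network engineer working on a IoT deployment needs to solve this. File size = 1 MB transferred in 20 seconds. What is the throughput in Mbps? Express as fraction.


Given: file = 1 MB, time = 20 s
File in Mb = 1 * 8 = 8 Mb
Throughput = 8 / 20 Mbps
Throughput = 2/5 Mbps

2/5


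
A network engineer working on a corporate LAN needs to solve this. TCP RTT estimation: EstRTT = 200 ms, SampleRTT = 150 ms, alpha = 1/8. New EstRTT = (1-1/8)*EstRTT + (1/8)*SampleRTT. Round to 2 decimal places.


Given: EstRTT = 200 ms, SampleRTT = 150 ms, alpha = 1/8
New EstRTT = (1 - alpha) * EstRTT + alpha * SampleRTT
(7/8) * 200 = 175
(1/8) * 150 = 18.75
New EstRTT = 175 + 18.75 = 193.75 ms -> 193.75 ms (2 dp)

193.75


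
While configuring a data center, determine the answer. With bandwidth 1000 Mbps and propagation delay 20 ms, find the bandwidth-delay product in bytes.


Given: bandwidth = 1000 Mbps, delay = 20 ms
BDP in bits = 1000 * 10^6 * 20 / 1000
BDP in bits = 20000000
BDP in bytes = 20000000 / 8 = 2500000

2500000


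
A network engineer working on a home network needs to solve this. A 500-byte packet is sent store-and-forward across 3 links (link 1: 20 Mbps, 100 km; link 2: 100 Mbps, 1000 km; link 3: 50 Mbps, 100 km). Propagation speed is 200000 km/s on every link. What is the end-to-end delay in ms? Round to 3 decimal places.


Packet = 500 bytes = 4000 bits. Store-and-forward: sum (t_trans + t_prop) per link.
Link 1: t_trans = 4000/(20*10^6) s = 0.2000 ms; t_prop = 100/200000 s = 0.5000 ms; subtotal = 0.7000 ms
Link 2: t_trans = 4000/(100*10^6) s = 0.0400 ms; t_prop = 1000/200000 s = 5.0000 ms; subtotal = 5.0400 ms
Link 3: t_trans = 4000/(50*10^6) s = 0.0800 ms; t_prop = 100/200000 s = 0.5000 ms; subtotal = 0.5800 ms
End-to-end = 0.7000 + 5.0400 + 0.5800 = 6.3200 ms -> 6.320 ms (3 dp)

6.320


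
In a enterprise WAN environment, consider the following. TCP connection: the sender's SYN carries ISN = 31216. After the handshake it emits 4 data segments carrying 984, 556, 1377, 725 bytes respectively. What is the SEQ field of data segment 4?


The SYN occupies sequence number ISN = 31216, so the first data byte is ISN + 1 = 31217.
SEQ of data segment i = (ISN + 1) + sum of payload sizes of segments 1..i-1.
Segment 1: SEQ = 31217, payload = 984 bytes
Segment 2: SEQ = 32201, payload = 556 bytes
Segment 3: SEQ = 32757, payload = 1377 bytes
Segment 4: SEQ = 34134, payload = 725 bytes
SEQ of segment 4 = 31217 + 984 + 556 + 1377 = 34134

34134


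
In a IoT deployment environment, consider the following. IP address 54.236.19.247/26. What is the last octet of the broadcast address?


Given: IP = 54.236.19.247, prefix = /26
Host bits = 32 - 26 = 6
Network last octet = 247 AND mask = 192
Host part size = 2^6 - 1 = 63
Broadcast last octet = 192 OR 63 = 255

255


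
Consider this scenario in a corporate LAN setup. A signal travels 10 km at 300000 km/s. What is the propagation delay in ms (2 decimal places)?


Given: distance = 10 km, speed = 300000 km/s
Delay = distance / speed = 10 / 300000 seconds
Delay in ms = 10 * 1000 / 300000
Delay = 0.0333 ms
Rounded to 2 dp = 0.03 ms

0.03


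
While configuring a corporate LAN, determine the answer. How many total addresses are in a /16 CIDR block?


Given: CIDR prefix /16
Host bits = 32 - 16 = 16
Total addresses = 2^16 = 65536

65536


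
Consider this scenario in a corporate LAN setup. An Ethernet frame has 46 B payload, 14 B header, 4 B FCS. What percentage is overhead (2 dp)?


Given: payload = 46 B, header = 14 B, trailer = 4 B
Overhead bytes = header + trailer = 14 + 4 = 18
Total frame = payload + overhead = 46 + 18 = 64
Overhead % = 18 / 64 * 100 = 28.1250% -> 28.13% (2 dp)

28.13


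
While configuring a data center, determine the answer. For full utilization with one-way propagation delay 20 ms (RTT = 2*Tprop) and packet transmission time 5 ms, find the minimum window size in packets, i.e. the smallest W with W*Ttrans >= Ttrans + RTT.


Given: Ttrans = 5 ms, RTT = 40 ms (= 2 * Tprop, Tprop = 20 ms)
Time until first ACK returns = Ttrans + RTT = 5 + 40 = 45 ms
Need W * Ttrans >= Ttrans + RTT  ->  W >= (Ttrans + RTT) / Ttrans
(Ttrans + RTT) / Ttrans = 45 / 5 = 9
W_min = ceil(9) = 9

9


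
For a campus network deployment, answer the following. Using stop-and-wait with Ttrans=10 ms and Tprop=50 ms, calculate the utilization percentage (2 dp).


Given: Ttrans = 10 ms, Tprop = 50 ms
RTT = 2 * Tprop = 2 * 50 = 100 ms
U = Ttrans / (Ttrans + RTT)
U = 10 / (10 + 100)
U = 10 / 110 = 0.090909
U% = 9.09%

9.09


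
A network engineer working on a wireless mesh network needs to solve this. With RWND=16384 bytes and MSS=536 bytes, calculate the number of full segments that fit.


Given: RWND = 16384 bytes, MSS = 536 bytes
Full segments = floor(RWND / MSS)
Full segments = floor(16384 / 536)
Full segments = floor(30.5672) = 30

30


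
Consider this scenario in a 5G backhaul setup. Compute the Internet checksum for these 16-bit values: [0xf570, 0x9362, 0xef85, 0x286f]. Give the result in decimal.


Given words: [0xf570, 0x9362, 0xef85, 0x286f]
Step 1: Sum all words
Raw sum = 62832 + 37730 + 61317 + 10351 = 172230
Step 2: Fold carry: (41158 + 2) = 41160
One's complement = ~41160 & 0xFFFF = 24375

24375


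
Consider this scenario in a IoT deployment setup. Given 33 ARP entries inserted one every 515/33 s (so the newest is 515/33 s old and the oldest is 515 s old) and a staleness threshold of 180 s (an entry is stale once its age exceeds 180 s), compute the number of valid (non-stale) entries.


Ages are k * 515/33 s for k = 1..33 (spacing = 15.6061 s).
Entry k is valid iff k * 515/33 <= 180 iff k <= 33 * 180 / 515 = 11.5340
n_valid = floor(11.5340) = 11
(n_stale = 33 - 11 = 22)

11


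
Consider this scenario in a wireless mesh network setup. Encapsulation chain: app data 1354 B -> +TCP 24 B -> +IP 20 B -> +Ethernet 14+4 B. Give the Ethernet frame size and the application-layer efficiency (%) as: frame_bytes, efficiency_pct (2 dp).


TCP segment = 1354 + 24 = 1378 B
IP packet = 1378 + 20 = 1398 B
Ethernet frame = 1398 + 14 + 4 = 1416 B
Efficiency = app / frame = 1354 / 1416 = 0.956215 = 95.6215% -> 95.62% (2 dp)

1416, 95.62


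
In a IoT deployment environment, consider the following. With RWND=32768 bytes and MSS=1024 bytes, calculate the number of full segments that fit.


Given: RWND = 32768 bytes, MSS = 1024 bytes
Full segments = floor(RWND / MSS)
Full segments = floor(32768 / 1024)
Full segments = floor(32.0) = 32

32


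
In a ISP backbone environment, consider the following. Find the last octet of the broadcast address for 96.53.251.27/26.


Given: IP = 96.53.251.27, prefix = /26
Host bits = 32 - 26 = 6
Network last octet = 27 AND mask = 0
Host part size = 2^6 - 1 = 63
Broadcast last octet = 0 OR 63 = 63

63


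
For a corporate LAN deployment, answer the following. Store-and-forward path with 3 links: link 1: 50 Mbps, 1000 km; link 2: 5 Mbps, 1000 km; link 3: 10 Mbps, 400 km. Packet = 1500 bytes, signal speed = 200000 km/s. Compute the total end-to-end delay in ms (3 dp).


Packet = 1500 bytes = 12000 bits. Store-and-forward: sum (t_trans + t_prop) per link.
Link 1: t_trans = 12000/(50*10^6) s = 0.2400 ms; t_prop = 1000/200000 s = 5.0000 ms; subtotal = 5.2400 ms
Link 2: t_trans = 12000/(5*10^6) s = 2.4000 ms; t_prop = 1000/200000 s = 5.0000 ms; subtotal = 7.4000 ms
Link 3: t_trans = 12000/(10*10^6) s = 1.2000 ms; t_prop = 400/200000 s = 2.0000 ms; subtotal = 3.2000 ms
End-to-end = 5.2400 + 7.4000 + 3.2000 = 15.8400 ms -> 15.840 ms (3 dp)

15.840


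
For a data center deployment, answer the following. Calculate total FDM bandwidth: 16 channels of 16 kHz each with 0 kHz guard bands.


Given: 16 channels, 16 kHz each, guard = 0 kHz
Channel bandwidth = 16 * 16 = 256 kHz
Guard bands = 15 gaps * 0 kHz = 0 kHz
Total = 256 + 0 = 256 kHz

256


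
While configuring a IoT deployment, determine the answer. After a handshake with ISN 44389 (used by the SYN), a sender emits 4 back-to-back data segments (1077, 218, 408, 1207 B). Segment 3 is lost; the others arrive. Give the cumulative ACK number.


SYN uses sequence number 44389; first data byte = ISN + 1 = 44390.
Segment 1: SEQ = 44390, len = 1077 B, covers [44390, 45466]
Segment 2: SEQ = 45467, len = 218 B, covers [45467, 45684]
Segment 3: SEQ = 45685, len = 408 B, covers [45685, 46092] [LOST]
Segment 4: SEQ = 46093, len = 1207 B, covers [46093, 47299]
In-order data received: bytes [44390, 45684] (segments 1..2).
Segment 3 missing -> gap begins at byte 45685; later segments buffered out of order.
Cumulative ACK = next expected in-order byte = 44390 + 1077 + 218 = 45685

45685


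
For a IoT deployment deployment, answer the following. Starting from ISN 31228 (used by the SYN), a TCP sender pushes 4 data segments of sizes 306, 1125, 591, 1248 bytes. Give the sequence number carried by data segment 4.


The SYN occupies sequence number ISN = 31228, so the first data byte is ISN + 1 = 31229.
SEQ of data segment i = (ISN + 1) + sum of payload sizes of segments 1..i-1.
Segment 1: SEQ = 31229, payload = 306 bytes
Segment 2: SEQ = 31535, payload = 1125 bytes
Segment 3: SEQ = 32660, payload = 591 bytes
Segment 4: SEQ = 33251, payload = 1248 bytes
SEQ of segment 4 = 31229 + 306 + 1125 + 591 = 33251

33251


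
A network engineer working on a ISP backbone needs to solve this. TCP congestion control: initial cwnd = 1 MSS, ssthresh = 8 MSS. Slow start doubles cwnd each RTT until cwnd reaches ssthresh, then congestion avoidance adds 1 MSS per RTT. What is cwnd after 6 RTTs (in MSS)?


RTT 0: cwnd = 1 MSS (initial)
RTT 1: cwnd = 2 MSS (slow start, doubled)
RTT 2: cwnd = 4 MSS (slow start, doubled)
RTT 3: cwnd = 8 MSS (slow start, doubled)
RTT 4: cwnd = 9 MSS (congestion avoidance, +1)
RTT 5: cwnd = 10 MSS (congestion avoidance, +1)
RTT 6: cwnd = 11 MSS (congestion avoidance, +1)

11


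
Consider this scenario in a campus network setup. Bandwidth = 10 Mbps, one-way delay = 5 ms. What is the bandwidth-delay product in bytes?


Given: bandwidth = 10 Mbps, delay = 5 ms
BDP in bits = 10 * 10^6 * 5 / 1000
BDP in bits = 50000
BDP in bytes = 50000 / 8 = 6250

6250


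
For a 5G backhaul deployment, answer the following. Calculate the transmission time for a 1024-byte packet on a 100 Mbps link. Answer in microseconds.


Given: packet = 1024 bytes, bandwidth = 100 Mbps
Packet in bits = 1024 * 8 = 8192 bits
Bandwidth = 100 * 10^6 = 100000000 bps
Time = 8192 / 100000000 seconds
Time in us = 8192 * 10^6 / 100000000 = 81.92

81.92


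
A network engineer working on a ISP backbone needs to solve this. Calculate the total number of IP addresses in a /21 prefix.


Given: CIDR prefix /21
Host bits = 32 - 21 = 11
Total addresses = 2^11 = 2048

2048


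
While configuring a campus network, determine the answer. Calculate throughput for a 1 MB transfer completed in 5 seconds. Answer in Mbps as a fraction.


Given: file = 1 MB, time = 5 s
File in Mb = 1 * 8 = 8 Mb
Throughput = 8 / 5 Mbps
Throughput = 8/5 Mbps

8/5


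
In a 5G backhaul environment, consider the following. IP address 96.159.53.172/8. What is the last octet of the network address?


Given: IP = 96.159.53.172, prefix = /8
Subnet mask = 255.0.0.0
Last octet of IP: 172
Last octet of mask: 0
Network last octet = 172 AND 0 = 0

0


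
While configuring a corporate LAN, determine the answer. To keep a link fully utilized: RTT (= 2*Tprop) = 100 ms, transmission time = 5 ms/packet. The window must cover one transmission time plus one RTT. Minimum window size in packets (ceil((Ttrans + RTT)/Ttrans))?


Given: Ttrans = 5 ms, RTT = 100 ms (= 2 * Tprop, Tprop = 50 ms)
Time until first ACK returns = Ttrans + RTT = 5 + 100 = 105 ms
Need W * Ttrans >= Ttrans + RTT  ->  W >= (Ttrans + RTT) / Ttrans
(Ttrans + RTT) / Ttrans = 105 / 5 = 21
W_min = ceil(21) = 21

21


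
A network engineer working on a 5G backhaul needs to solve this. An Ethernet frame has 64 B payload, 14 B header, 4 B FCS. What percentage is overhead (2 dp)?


Given: payload = 64 B, header = 14 B, trailer = 4 B
Overhead bytes = header + trailer = 14 + 4 = 18
Total frame = payload + overhead = 64 + 18 = 82
Overhead % = 18 / 82 * 100 = 21.9512% -> 21.95% (2 dp)

21.95


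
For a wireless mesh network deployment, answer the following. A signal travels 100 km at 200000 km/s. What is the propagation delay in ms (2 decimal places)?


Given: distance = 100 km, speed = 200000 km/s
Delay = distance / speed = 100 / 200000 seconds
Delay in ms = 100 * 1000 / 200000
Delay = 0.5000 ms
Rounded to 2 dp = 0.50 ms

0.50


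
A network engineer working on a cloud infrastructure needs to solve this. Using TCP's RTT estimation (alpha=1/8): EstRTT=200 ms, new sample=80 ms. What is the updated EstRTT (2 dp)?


Given: EstRTT = 200 ms, SampleRTT = 80 ms, alpha = 1/8
New EstRTT = (1 - alpha) * EstRTT + alpha * SampleRTT
(7/8) * 200 = 175
(1/8) * 80 = 10
New EstRTT = 175 + 10 = 185 ms -> 185.00 ms (2 dp)

185.00


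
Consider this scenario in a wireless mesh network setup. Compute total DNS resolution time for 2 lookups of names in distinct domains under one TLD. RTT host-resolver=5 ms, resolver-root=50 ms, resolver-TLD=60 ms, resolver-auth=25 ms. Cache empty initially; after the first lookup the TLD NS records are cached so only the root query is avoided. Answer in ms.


Lookup 1 (cold cache): local + root + TLD + auth = 5 + 50 + 60 + 25 = 140 ms
Lookups 2..2 (TLD NS cached -> skip root; new domain -> still ask TLD and auth): local + TLD + auth = 5 + 60 + 25 = 90 ms each
Remaining 1 lookups: 1 * 90 = 90 ms
Total = 140 + 90 = 230 ms

230


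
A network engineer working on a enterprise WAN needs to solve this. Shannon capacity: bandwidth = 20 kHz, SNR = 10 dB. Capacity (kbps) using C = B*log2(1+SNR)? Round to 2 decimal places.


Given: B = 20 kHz, SNR = 10 dB
SNR linear = 10^(10/10) = 10
1 + SNR = 11
log2(11) = 3.4594316186
C = 20 * 1000 * 3.4594316186 = 69188.6324 bps
C = 69.188632 kbps -> 69.19 kbps (2 dp)

69.19


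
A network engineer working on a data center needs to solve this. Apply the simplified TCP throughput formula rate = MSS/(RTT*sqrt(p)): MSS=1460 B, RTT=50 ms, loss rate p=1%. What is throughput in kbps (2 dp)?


Given: MSS = 1460 bytes, RTT = 50 ms, loss = 1%
RTT in seconds = 50 / 1000 = 0.05
Loss rate = 1% = 0.01
sqrt(loss) = sqrt(0.01) = 0.1
Throughput (bytes/s) = 1460 / (0.05 * 0.1) = 292000.0000
Throughput (kbps) = 292000.0000 * 8 / 1000 = 2336.000000 -> 2336.00 kbps (2 dp)

2336.00


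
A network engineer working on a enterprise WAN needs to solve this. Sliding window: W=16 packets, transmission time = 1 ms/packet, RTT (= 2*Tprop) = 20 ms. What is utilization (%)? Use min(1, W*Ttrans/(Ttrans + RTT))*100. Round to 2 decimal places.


Given: W = 16, Ttrans = 1 ms, RTT = 20 ms (= 2 * Tprop, Tprop = 10 ms)
Cycle time = Ttrans + RTT = 1 + 20 = 21 ms (first packet sent until its ACK returns)
W * Ttrans = 16 * 1 = 16 ms of sending per cycle
W * Ttrans / (Ttrans + RTT) = 16 / 21 = 0.761905
U = min(1, 0.761905) = 0.761905
U% = 76.19%

76.19


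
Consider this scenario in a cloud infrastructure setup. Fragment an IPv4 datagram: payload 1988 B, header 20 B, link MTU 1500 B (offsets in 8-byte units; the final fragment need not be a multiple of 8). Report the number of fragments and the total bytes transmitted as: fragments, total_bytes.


Max data per non-final fragment = floor((MTU - header)/8)*8 = floor((1500 - 20)/8)*8 = floor(1480/8)*8 = 1480 B
Final fragment needs no 8-byte alignment: it can carry up to MTU - header = 1480 B
Non-final fragments needed = ceil((payload - 1480) / 1480) = ceil(508/1480) = ceil(0.3432) = 1
Number of fragments = 1 + 1 = 2
Fragment sizes (data): 1 * 1480 B + 508 B (last, 508 <= 1480 OK)
Total bytes sent = payload + n_frags * header = 1988 + 2*20 = 1988 + 40 = 2028 B

2, 2028


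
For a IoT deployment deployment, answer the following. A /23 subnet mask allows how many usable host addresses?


Given: subnet mask /23
Host bits = 32 - 23 = 9
Total addresses = 2^9 = 512
Usable hosts = 512 - 2 (network + broadcast) = 510

510


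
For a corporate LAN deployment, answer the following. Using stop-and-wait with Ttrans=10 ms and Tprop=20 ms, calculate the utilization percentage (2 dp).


Given: Ttrans = 10 ms, Tprop = 20 ms
RTT = 2 * Tprop = 2 * 20 = 40 ms
U = Ttrans / (Ttrans + RTT)
U = 10 / (10 + 40)
U = 10 / 50 = 0.2
U% = 20.00%

20.00


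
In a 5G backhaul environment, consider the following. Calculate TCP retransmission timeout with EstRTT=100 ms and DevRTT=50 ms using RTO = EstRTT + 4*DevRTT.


Given: EstRTT = 100 ms, DevRTT = 50 ms
Timeout = EstRTT + 4 * DevRTT
4 * DevRTT = 4 * 50 = 200
Timeout = 100 + 200 = 300 ms

300


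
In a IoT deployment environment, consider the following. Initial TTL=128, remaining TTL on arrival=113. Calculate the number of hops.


Given: initial TTL = 128, received TTL = 113
Hops = initial TTL - received TTL
Hops = 128 - 113 = 15

15


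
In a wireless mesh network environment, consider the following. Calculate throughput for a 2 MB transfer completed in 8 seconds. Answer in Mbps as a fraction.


Given: file = 2 MB, time = 8 s
File in Mb = 2 * 8 = 16 Mb
Throughput = 16 / 8 Mbps
Throughput = 2 Mbps

2


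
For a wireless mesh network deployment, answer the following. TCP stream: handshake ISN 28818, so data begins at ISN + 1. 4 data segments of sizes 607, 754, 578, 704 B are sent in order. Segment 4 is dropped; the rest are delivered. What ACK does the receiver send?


SYN uses sequence number 28818; first data byte = ISN + 1 = 28819.
Segment 1: SEQ = 28819, len = 607 B, covers [28819, 29425]
Segment 2: SEQ = 29426, len = 754 B, covers [29426, 30179]
Segment 3: SEQ = 30180, len = 578 B, covers [30180, 30757]
Segment 4: SEQ = 30758, len = 704 B, covers [30758, 31461] [LOST]
In-order data received: bytes [28819, 30757] (segments 1..3).
Segment 4 missing -> gap begins at byte 30758.
Cumulative ACK = next expected in-order byte = 28819 + 607 + 754 + 578 = 30758

30758
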